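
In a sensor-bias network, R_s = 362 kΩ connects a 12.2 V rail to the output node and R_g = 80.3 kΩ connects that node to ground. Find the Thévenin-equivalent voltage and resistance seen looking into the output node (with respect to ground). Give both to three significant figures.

V_th = 2.21 V, R_th = 65.7 kΩ

V_th is the open-circuit tap voltage: 12.2 × 80.3/(362 + 80.3) = 2.21 V.
With the supply zeroed, R_s and R_g appear in parallel from the tap: R_th = R_s‖R_g = (362 × 80.3)/442.3 = 65.7 kΩ.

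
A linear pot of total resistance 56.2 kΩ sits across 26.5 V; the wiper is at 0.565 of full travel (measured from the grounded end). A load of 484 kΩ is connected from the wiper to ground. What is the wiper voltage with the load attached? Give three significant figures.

The wiper splits the pot into (1−α)R = 24.45 kΩ above and αR = 31.75 kΩ below.
Lower section ‖ load = 29.80 kΩ.
V_wiper = 26.5 × 29.80/(24.45 + 29.80) = 14.6 V.

V ≈ 14.6 V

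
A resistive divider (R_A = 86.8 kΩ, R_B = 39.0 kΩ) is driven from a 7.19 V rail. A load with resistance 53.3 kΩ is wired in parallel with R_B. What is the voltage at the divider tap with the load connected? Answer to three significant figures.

The load sits in parallel with R_B: R_B‖R_L = (39.0 × 53.3) / (39.0 + 53.3) = 22.52 kΩ.
V_out = 7.19 × 22.52 / (86.8 + 22.52) = 7.19 × 22.52/109.3 = 1.48 V.

V_out ≈ 1.48 V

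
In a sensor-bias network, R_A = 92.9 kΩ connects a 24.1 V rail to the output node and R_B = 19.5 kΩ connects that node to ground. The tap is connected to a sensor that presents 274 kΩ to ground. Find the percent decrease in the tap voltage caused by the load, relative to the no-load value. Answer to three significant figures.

5.56 %

The divider's output (Thévenin) resistance is R_A‖R_B = 16.12 kΩ.
Fractional drop under load = R_th/(R_th + R_L) = 16.12 / (16.12 + 274) = 0.05555.
So the output falls by 5.56 %.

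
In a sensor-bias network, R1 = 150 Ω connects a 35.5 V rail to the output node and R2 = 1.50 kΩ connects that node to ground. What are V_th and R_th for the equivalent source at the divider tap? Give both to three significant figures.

V_th = 32.3 V, R_th = 136 Ω

V_th is the open-circuit tap voltage: 35.5 × 1500/(150 + 1500) = 32.3 V.
With the supply zeroed, R1 and R2 appear in parallel from the tap: R_th = R1‖R2 = (150 × 1500)/1650 = 136 Ω.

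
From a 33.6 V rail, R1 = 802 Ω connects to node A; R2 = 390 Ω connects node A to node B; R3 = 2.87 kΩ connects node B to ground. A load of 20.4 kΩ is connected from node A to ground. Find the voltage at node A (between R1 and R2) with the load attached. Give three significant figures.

V ≈ 26.1 V

Below node A the series string R2+R3 = 3260 Ω sits in parallel with the 20400 Ω load: 2811 Ω.
V_A = 33.6 × 2811/(802 + 2811) = 26.1 V.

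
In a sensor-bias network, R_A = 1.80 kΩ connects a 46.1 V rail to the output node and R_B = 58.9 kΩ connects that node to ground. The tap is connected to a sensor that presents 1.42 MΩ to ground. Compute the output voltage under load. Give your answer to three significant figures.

V_out ≈ 44.7 V

The load sits in parallel with R_B: R_B‖R_L = (58.9 × 1420) / (58.9 + 1420) = 56.55 kΩ.
V_out = 46.1 × 56.55 / (1.80 + 56.55) = 46.1 × 56.55/58.35 = 44.7 V.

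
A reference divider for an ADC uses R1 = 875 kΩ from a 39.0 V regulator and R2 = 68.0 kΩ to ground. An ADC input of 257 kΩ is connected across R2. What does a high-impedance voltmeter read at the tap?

V_out ≈ 2.26 V

The load sits in parallel with R2: R2‖R_L = (68.0 × 257) / (68.0 + 257) = 53.77 kΩ.
V_out = 39.0 × 53.77 / (875 + 53.77) = 39.0 × 53.77/928.8 = 2.26 V.
(Unloaded it would have been 2.81 V.)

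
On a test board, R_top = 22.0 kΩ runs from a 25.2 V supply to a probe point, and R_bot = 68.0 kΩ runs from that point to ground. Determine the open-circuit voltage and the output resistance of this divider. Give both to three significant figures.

V_th = 19.0 V, R_th = 16.6 kΩ

V_th is the open-circuit tap voltage: 25.2 × 68.0/(22.0 + 68.0) = 19.0 V.
With the supply zeroed, R_top and R_bot appear in parallel from the tap: R_th = R_top‖R_bot = (22.0 × 68.0)/90.00 = 16.6 kΩ.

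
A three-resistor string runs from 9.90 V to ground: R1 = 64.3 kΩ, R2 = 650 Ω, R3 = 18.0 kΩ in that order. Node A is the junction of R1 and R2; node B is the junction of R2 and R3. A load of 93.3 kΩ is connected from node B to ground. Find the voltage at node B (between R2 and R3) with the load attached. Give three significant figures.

At node B, R3 is in parallel with the load: R3‖R_L = 15090 Ω.
Below node A the resistance is R2 + (R3‖R_L) = 15740 Ω, so V_A = 9.90 × 15740/80040 = 1.947 V.
Then V_B = V_A × (R3‖R_L)/(R2 + R3‖R_L) = 1.947 × 15090/15740 = 1.87 V.

V ≈ 1.87 V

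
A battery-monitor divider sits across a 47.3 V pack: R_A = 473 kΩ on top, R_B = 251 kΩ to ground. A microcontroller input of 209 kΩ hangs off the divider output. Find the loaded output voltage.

V_out ≈ 9.19 V

The load sits in parallel with R_B: R_B‖R_L = (251 × 209) / (251 + 209) = 114.0 kΩ.
V_out = 47.3 × 114.0 / (473 + 114.0) = 47.3 × 114.0/587.0 = 9.19 V.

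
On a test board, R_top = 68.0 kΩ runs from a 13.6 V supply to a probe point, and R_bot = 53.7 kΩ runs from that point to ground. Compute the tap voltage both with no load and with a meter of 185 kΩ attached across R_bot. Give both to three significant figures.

Unloaded: 6.00 V; loaded: 5.16 V

Open-circuit: V = 13.6 × 53.7/(68.0 + 53.7) = 6.00 V.
With the load, R_bot becomes R_bot‖R_L = 41.62 kΩ, so V = 13.6 × 41.62/109.6 = 5.16 V.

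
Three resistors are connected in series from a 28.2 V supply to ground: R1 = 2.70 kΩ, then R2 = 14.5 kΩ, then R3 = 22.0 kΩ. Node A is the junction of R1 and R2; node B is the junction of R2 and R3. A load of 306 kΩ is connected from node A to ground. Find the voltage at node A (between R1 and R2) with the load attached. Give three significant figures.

Below node A the series string R2+R3 = 36.50 kΩ sits in parallel with the 306 kΩ load: 32.61 kΩ.
V_A = 28.2 × 32.61/(2.70 + 32.61) = 26.0 V.

V ≈ 26.0 V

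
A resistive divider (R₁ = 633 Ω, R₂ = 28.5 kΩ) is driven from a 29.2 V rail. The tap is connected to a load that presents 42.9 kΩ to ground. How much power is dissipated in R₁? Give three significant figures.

P ≈ 1.71 mW

Total resistance from the source is R₁ + (R₂‖R_L) = 17760 Ω, so I = 29.2/17760 Ω = 1.644 mA.
P = I²·R₁ = (1.644 mA)² × 633 Ω = 1.71 mW.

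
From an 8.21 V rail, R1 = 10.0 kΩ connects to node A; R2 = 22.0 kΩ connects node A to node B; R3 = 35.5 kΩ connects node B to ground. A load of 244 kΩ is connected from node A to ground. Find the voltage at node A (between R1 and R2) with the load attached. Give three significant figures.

Below node A the series string R2+R3 = 57.50 kΩ sits in parallel with the 244 kΩ load: 46.53 kΩ.
V_A = 8.21 × 46.53/(10.0 + 46.53) = 6.76 V.

V ≈ 6.76 V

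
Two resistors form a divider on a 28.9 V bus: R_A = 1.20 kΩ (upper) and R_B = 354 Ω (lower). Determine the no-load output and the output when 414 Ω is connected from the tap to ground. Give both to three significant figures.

Unloaded: 6.58 V; loaded: 3.97 V

Open-circuit: V = 28.9 × 354/(1200 + 354) = 6.58 V.
With the load, R_B becomes R_B‖R_L = 190.8 Ω, so V = 28.9 × 190.8/1391 = 3.97 V.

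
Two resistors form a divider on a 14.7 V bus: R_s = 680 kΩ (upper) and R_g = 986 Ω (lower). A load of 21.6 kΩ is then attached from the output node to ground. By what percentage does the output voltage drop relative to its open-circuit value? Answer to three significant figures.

The divider's output (Thévenin) resistance is R_s‖R_g = 984.6 Ω.
Fractional drop under load = R_th/(R_th + R_L) = 984.6 / (984.6 + 21600) = 0.04359.
So the output falls by 4.36 %.

4.36 %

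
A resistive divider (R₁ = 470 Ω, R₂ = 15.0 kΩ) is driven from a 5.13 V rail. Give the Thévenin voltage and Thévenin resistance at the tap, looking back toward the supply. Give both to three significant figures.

V_th is the open-circuit tap voltage: 5.13 × 15000/(470 + 15000) = 4.97 V.
With the supply zeroed, R₁ and R₂ appear in parallel from the tap: R_th = R₁‖R₂ = (470 × 15000)/15470 = 456 Ω.

V_th = 4.97 V, R_th = 456 Ω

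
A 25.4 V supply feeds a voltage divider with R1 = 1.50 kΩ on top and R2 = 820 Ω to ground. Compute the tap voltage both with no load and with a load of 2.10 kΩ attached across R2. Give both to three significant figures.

Unloaded: 8.98 V; loaded: 7.17 V

Open-circuit: V = 25.4 × 820/(1500 + 820) = 8.98 V.
With the load, R2 becomes R2‖R_L = 589.7 Ω, so V = 25.4 × 589.7/2090 = 7.17 V.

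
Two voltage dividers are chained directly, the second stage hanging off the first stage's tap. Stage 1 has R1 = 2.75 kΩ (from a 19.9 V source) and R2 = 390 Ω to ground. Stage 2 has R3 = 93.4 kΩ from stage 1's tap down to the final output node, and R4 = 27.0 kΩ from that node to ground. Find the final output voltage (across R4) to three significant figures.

V_out ≈ 0.553 V

Stage 2 presents R3+R4 = 120400 Ω as a load on stage 1's tap.
Stage 1's lower leg becomes R2‖(R3+R4) = 388.7 Ω, so V_mid = 19.9 × 388.7/3139 = 2.465 V.
Stage 2 is itself unloaded: V_out = V_mid × R4/(R3+R4) = 2.465 × 27000/120400 = 0.553 V.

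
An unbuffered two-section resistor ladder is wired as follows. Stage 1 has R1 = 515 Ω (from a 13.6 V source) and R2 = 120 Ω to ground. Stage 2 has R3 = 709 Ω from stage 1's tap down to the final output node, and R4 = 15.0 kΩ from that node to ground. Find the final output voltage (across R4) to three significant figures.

V_out ≈ 2.44 V

Stage 2 presents R3+R4 = 15710 Ω as a load on stage 1's tap.
Stage 1's lower leg becomes R2‖(R3+R4) = 119.1 Ω, so V_mid = 13.6 × 119.1/634.1 = 2.554 V.
Stage 2 is itself unloaded: V_out = V_mid × R4/(R3+R4) = 2.554 × 15000/15710 = 2.44 V.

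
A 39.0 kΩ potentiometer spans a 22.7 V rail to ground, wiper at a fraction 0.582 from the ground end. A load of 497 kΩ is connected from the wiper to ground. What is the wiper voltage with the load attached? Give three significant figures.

The wiper splits the pot into (1−α)R = 16.30 kΩ above and αR = 22.70 kΩ below.
Lower section ‖ load = 21.71 kΩ.
V_wiper = 22.7 × 21.71/(16.30 + 21.71) = 13.0 V.

V ≈ 13.0 V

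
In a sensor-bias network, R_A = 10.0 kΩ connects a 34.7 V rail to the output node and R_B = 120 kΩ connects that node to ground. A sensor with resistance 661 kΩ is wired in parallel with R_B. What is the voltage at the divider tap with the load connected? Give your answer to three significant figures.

The load sits in parallel with R_B: R_B‖R_L = (120 × 661) / (120 + 661) = 101.6 kΩ.
V_out = 34.7 × 101.6 / (10.0 + 101.6) = 34.7 × 101.6/111.6 = 31.6 V.

V_out ≈ 31.6 V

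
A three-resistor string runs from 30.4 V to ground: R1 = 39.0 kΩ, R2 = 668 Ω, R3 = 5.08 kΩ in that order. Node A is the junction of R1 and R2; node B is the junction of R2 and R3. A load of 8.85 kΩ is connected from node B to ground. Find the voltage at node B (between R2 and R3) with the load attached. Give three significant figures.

At node B, R3 is in parallel with the load: R3‖R_L = 3227 Ω.
Below node A the resistance is R2 + (R3‖R_L) = 3895 Ω, so V_A = 30.4 × 3895/42900 = 2.761 V.
Then V_B = V_A × (R3‖R_L)/(R2 + R3‖R_L) = 2.761 × 3227/3895 = 2.29 V.

V ≈ 2.29 V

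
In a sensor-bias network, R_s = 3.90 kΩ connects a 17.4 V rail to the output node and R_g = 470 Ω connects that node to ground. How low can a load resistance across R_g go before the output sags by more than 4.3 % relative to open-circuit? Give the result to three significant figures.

Output resistance R_th = R_s‖R_g = (3900 × 470)/4370 = 419.5 Ω.
The fractional drop is R_th/(R_th + R_L); requiring this ≤ 0.0430 gives R_L ≥ R_th(1/0.0430 − 1) = 419.5 × 22.26 = 9.34 kΩ.

R_L(min) ≈ 9.34 kΩ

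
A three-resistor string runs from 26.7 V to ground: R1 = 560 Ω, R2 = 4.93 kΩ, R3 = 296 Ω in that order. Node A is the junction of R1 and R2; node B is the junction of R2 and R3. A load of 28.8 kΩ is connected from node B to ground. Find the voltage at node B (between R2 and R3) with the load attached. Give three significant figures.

V ≈ 1.35 V

At node B, R3 is in parallel with the load: R3‖R_L = 293.0 Ω.
Below node A the resistance is R2 + (R3‖R_L) = 5223 Ω, so V_A = 26.7 × 5223/5783 = 24.11 V.
Then V_B = V_A × (R3‖R_L)/(R2 + R3‖R_L) = 24.11 × 293.0/5223 = 1.35 V.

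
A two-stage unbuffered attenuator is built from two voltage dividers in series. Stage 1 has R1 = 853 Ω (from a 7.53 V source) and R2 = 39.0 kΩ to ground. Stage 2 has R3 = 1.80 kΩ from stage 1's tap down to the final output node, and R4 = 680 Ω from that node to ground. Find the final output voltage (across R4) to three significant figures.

Stage 2 presents R3+R4 = 2480 Ω as a load on stage 1's tap.
Stage 1's lower leg becomes R2‖(R3+R4) = 2332 Ω, so V_mid = 7.53 × 2332/3185 = 5.513 V.
Stage 2 is itself unloaded: V_out = V_mid × R4/(R3+R4) = 5.513 × 680/2480 = 1.51 V.

V_out ≈ 1.51 V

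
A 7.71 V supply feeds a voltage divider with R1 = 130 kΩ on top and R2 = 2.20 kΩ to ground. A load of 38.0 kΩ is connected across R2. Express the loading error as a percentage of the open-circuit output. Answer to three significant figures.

The divider's output (Thévenin) resistance is R1‖R2 = 2.163 kΩ.
Fractional drop under load = R_th/(R_th + R_L) = 2.163 / (2.163 + 38.0) = 0.05386.
So the output falls by 5.39 %.

5.39 %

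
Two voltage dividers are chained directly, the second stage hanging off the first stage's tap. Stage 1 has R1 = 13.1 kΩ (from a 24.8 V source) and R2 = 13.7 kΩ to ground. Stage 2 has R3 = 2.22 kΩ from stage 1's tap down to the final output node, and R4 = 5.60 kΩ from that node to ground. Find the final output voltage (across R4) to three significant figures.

Stage 2 presents R3+R4 = 7.820 kΩ as a load on stage 1's tap.
Stage 1's lower leg becomes R2‖(R3+R4) = 4.978 kΩ, so V_mid = 24.8 × 4.978/18.08 = 6.829 V.
Stage 2 is itself unloaded: V_out = V_mid × R4/(R3+R4) = 6.829 × 5.60/7.820 = 4.89 V.

V_out ≈ 4.89 V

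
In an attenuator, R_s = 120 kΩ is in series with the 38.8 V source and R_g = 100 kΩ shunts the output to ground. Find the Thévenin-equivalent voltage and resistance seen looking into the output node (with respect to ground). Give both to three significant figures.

V_th = 17.6 V, R_th = 54.5 kΩ

V_th is the open-circuit tap voltage: 38.8 × 100/(120 + 100) = 17.6 V.
With the supply zeroed, R_s and R_g appear in parallel from the tap: R_th = R_s‖R_g = (120 × 100)/220.0 = 54.5 kΩ.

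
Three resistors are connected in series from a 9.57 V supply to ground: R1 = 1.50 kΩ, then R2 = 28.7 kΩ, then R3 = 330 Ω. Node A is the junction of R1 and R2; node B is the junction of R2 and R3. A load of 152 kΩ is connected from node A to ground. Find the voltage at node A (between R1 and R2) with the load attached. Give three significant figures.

V ≈ 9.02 V

Below node A the series string R2+R3 = 29030 Ω sits in parallel with the 152000 Ω load: 24370 Ω.
V_A = 9.57 × 24370/(1500 + 24370) = 9.02 V.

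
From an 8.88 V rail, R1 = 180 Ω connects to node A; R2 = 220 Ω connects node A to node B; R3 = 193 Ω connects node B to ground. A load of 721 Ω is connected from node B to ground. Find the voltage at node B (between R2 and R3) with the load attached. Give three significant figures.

At node B, R3 is in parallel with the load: R3‖R_L = 152.2 Ω.
Below node A the resistance is R2 + (R3‖R_L) = 372.2 Ω, so V_A = 8.88 × 372.2/552.2 = 5.986 V.
Then V_B = V_A × (R3‖R_L)/(R2 + R3‖R_L) = 5.986 × 152.2/372.2 = 2.45 V.

V ≈ 2.45 V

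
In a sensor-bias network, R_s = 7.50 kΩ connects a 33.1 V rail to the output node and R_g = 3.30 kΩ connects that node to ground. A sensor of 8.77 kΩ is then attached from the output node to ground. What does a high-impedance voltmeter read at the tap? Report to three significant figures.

V_out ≈ 8.02 V

The load sits in parallel with R_g: R_g‖R_L = (3.30 × 8.77) / (3.30 + 8.77) = 2.398 kΩ.
V_out = 33.1 × 2.398 / (7.50 + 2.398) = 33.1 × 2.398/9.898 = 8.02 V.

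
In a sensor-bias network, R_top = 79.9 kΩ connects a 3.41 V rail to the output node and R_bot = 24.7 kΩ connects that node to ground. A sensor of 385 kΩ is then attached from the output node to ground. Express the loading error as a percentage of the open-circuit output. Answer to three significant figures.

The divider's output (Thévenin) resistance is R_top‖R_bot = 18.87 kΩ.
Fractional drop under load = R_th/(R_th + R_L) = 18.87 / (18.87 + 385) = 0.04672.
So the output falls by 4.67 %.

4.67 %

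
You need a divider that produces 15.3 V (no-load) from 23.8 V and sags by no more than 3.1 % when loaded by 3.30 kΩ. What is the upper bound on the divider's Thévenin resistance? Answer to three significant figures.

Loading drop = R_th/(R_th + R_L) ≤ 0.0310, so R_th ≤ R_L · ε/(1−ε) = 3.30 kΩ × 0.0310/0.9690 = 106 Ω.
(Any R1, R2 with R2/(R1+R2) = 0.643 and R1‖R2 ≤ 106 Ω will meet the spec.)

R_th ≤ 106 Ω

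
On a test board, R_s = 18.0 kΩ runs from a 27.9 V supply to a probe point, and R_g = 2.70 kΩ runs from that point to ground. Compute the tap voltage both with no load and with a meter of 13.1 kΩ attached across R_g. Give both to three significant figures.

Unloaded: 3.64 V; loaded: 3.09 V

Open-circuit: V = 27.9 × 2.70/(18.0 + 2.70) = 3.64 V.
With the load, R_g becomes R_g‖R_L = 2.239 kΩ, so V = 27.9 × 2.239/20.24 = 3.09 V.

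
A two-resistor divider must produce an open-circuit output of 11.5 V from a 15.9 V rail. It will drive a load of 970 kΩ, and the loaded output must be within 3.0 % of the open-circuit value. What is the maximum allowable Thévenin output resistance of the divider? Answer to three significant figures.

R_th ≤ 30.0 kΩ

Loading drop = R_th/(R_th + R_L) ≤ 0.0300, so R_th ≤ R_L · ε/(1−ε) = 970 kΩ × 0.0300/0.9700 = 30.0 kΩ.
(Any R1, R2 with R2/(R1+R2) = 0.723 and R1‖R2 ≤ 30.0 kΩ will meet the spec.)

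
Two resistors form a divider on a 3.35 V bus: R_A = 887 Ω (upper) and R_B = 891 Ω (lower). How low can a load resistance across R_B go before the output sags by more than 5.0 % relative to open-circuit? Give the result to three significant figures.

R_L(min) ≈ 8.45 kΩ

Output resistance R_th = R_A‖R_B = (887 × 891)/1778 = 444.5 Ω.
The fractional drop is R_th/(R_th + R_L); requiring this ≤ 0.0500 gives R_L ≥ R_th(1/0.0500 − 1) = 444.5 × 19.00 = 8.45 kΩ.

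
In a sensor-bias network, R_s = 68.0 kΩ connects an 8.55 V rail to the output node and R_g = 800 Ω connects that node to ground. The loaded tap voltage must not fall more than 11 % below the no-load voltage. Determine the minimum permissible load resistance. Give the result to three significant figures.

Output resistance R_th = R_s‖R_g = (68000 × 800)/68800 = 790.7 Ω.
The fractional drop is R_th/(R_th + R_L); requiring this ≤ 0.110 gives R_L ≥ R_th(1/0.110 − 1) = 790.7 × 8.091 = 6.40 kΩ.

R_L(min) ≈ 6.40 kΩ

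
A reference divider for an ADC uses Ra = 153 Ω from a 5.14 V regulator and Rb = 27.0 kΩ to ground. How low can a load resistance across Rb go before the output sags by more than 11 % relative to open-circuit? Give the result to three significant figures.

R_L(min) ≈ 1.23 kΩ

Output resistance R_th = Ra‖Rb = (153 × 27000)/27150 = 152.1 Ω.
The fractional drop is R_th/(R_th + R_L); requiring this ≤ 0.110 gives R_L ≥ R_th(1/0.110 − 1) = 152.1 × 8.091 = 1.23 kΩ.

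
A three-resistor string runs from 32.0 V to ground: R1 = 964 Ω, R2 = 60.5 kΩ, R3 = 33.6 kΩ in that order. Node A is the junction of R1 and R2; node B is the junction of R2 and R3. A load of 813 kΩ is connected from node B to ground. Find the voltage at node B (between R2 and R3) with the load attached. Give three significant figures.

V ≈ 11.0 V

At node B, R3 is in parallel with the load: R3‖R_L = 32270 Ω.
Below node A the resistance is R2 + (R3‖R_L) = 92770 Ω, so V_A = 32.0 × 92770/93730 = 31.67 V.
Then V_B = V_A × (R3‖R_L)/(R2 + R3‖R_L) = 31.67 × 32270/92770 = 11.0 V.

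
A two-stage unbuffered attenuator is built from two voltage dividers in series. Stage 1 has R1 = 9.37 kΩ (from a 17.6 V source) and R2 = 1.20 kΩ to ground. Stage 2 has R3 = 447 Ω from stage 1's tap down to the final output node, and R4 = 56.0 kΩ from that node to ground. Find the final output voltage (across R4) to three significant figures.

V_out ≈ 1.95 V

Stage 2 presents R3+R4 = 56450 Ω as a load on stage 1's tap.
Stage 1's lower leg becomes R2‖(R3+R4) = 1175 Ω, so V_mid = 17.6 × 1175/10550 = 1.961 V.
Stage 2 is itself unloaded: V_out = V_mid × R4/(R3+R4) = 1.961 × 56000/56450 = 1.95 V.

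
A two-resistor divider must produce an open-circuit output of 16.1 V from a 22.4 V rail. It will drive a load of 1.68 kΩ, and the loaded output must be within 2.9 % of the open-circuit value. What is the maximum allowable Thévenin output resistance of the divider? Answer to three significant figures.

R_th ≤ 50.2 Ω

Loading drop = R_th/(R_th + R_L) ≤ 0.0290, so R_th ≤ R_L · ε/(1−ε) = 1.68 kΩ × 0.0290/0.9710 = 50.2 Ω.
(Any R1, R2 with R2/(R1+R2) = 0.719 and R1‖R2 ≤ 50.2 Ω will meet the spec.)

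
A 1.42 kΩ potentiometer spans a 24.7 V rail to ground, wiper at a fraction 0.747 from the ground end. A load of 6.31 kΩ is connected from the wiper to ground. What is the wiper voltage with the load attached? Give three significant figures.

V ≈ 17.7 V

The wiper splits the pot into (1−α)R = 359.3 Ω above and αR = 1061 Ω below.
Lower section ‖ load = 908.1 Ω.
V_wiper = 24.7 × 908.1/(359.3 + 908.1) = 17.7 V.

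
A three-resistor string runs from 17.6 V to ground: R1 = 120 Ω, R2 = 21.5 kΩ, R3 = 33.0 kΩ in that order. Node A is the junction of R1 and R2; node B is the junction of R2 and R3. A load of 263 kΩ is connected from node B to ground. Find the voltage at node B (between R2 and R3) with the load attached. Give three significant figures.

V ≈ 10.1 V

At node B, R3 is in parallel with the load: R3‖R_L = 29320 Ω.
Below node A the resistance is R2 + (R3‖R_L) = 50820 Ω, so V_A = 17.6 × 50820/50940 = 17.56 V.
Then V_B = V_A × (R3‖R_L)/(R2 + R3‖R_L) = 17.56 × 29320/50820 = 10.1 V.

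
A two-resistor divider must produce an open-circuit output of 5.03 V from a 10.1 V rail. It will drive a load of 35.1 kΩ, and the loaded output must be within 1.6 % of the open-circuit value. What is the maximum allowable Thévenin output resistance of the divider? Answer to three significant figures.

R_th ≤ 571 Ω

Loading drop = R_th/(R_th + R_L) ≤ 0.0160, so R_th ≤ R_L · ε/(1−ε) = 35.1 kΩ × 0.0160/0.9840 = 571 Ω.
(Any R1, R2 with R2/(R1+R2) = 0.498 and R1‖R2 ≤ 571 Ω will meet the spec.)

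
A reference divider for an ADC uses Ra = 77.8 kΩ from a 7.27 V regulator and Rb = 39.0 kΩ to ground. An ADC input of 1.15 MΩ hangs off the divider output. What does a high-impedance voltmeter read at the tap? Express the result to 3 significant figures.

The load sits in parallel with Rb: Rb‖R_L = (39.0 × 1150) / (39.0 + 1150) = 37.72 kΩ.
V_out = 7.27 × 37.72 / (77.8 + 37.72) = 7.27 × 37.72/115.5 = 2.37 V.

V_out ≈ 2.37 V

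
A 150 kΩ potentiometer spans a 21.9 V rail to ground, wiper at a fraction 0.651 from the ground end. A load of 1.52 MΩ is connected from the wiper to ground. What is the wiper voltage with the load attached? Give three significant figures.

V ≈ 13.9 V

The wiper splits the pot into (1−α)R = 52.35 kΩ above and αR = 97.65 kΩ below.
Lower section ‖ load = 91.76 kΩ.
V_wiper = 21.9 × 91.76/(52.35 + 91.76) = 13.9 V.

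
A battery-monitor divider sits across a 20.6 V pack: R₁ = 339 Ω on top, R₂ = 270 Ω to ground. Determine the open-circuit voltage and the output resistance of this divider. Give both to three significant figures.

V_th is the open-circuit tap voltage: 20.6 × 270/(339 + 270) = 9.13 V.
With the supply zeroed, R₁ and R₂ appear in parallel from the tap: R_th = R₁‖R₂ = (339 × 270)/609.0 = 150 Ω.

V_th = 9.13 V, R_th = 150 Ω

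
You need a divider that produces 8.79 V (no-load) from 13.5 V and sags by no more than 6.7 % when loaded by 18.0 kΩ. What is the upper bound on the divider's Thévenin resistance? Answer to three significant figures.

Loading drop = R_th/(R_th + R_L) ≤ 0.0670, so R_th ≤ R_L · ε/(1−ε) = 18.0 kΩ × 0.0670/0.9330 = 1.29 kΩ.
(Any R1, R2 with R2/(R1+R2) = 0.651 and R1‖R2 ≤ 1.29 kΩ will meet the spec.)

R_th ≤ 1.29 kΩ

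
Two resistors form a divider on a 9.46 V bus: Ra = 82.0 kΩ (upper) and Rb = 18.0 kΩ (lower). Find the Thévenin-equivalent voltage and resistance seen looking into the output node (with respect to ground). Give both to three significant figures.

V_th is the open-circuit tap voltage: 9.46 × 18.0/(82.0 + 18.0) = 1.70 V.
With the supply zeroed, Ra and Rb appear in parallel from the tap: R_th = Ra‖Rb = (82.0 × 18.0)/100.0 = 14.8 kΩ.

V_th = 1.70 V, R_th = 14.8 kΩ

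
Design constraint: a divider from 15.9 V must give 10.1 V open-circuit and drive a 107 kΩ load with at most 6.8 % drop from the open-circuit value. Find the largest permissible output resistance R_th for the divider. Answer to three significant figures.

R_th ≤ 7.81 kΩ

Loading drop = R_th/(R_th + R_L) ≤ 0.0680, so R_th ≤ R_L · ε/(1−ε) = 107 kΩ × 0.0680/0.9320 = 7.81 kΩ.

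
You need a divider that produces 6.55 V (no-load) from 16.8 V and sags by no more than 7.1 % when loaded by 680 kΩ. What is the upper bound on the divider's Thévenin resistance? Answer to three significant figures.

Loading drop = R_th/(R_th + R_L) ≤ 0.0710, so R_th ≤ R_L · ε/(1−ε) = 680 kΩ × 0.0710/0.9290 = 52.0 kΩ.
(Any R1, R2 with R2/(R1+R2) = 0.390 and R1‖R2 ≤ 52.0 kΩ will meet the spec.)

R_th ≤ 52.0 kΩ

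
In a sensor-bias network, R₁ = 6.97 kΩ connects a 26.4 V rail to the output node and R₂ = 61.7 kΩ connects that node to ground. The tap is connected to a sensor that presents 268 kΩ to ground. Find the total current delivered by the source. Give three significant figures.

R₂‖R_L = 50.15 kΩ, so the source sees R₁ + R₂‖R_L = 57.12 kΩ.
I = 26.4 V / 57.12 kΩ = 0.462 mA.

I ≈ 0.462 mA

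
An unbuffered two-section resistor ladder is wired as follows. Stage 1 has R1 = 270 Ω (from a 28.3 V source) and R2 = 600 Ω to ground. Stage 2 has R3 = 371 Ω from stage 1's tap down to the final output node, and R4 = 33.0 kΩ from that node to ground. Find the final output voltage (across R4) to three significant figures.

Stage 2 presents R3+R4 = 33370 Ω as a load on stage 1's tap.
Stage 1's lower leg becomes R2‖(R3+R4) = 589.4 Ω, so V_mid = 28.3 × 589.4/859.4 = 19.41 V.
Stage 2 is itself unloaded: V_out = V_mid × R4/(R3+R4) = 19.41 × 33000/33370 = 19.2 V.

V_out ≈ 19.2 V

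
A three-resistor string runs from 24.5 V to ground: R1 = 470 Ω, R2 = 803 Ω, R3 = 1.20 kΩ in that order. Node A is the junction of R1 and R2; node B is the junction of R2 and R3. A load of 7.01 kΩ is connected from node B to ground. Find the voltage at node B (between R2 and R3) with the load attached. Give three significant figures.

V ≈ 10.9 V

At node B, R3 is in parallel with the load: R3‖R_L = 1025 Ω.
Below node A the resistance is R2 + (R3‖R_L) = 1828 Ω, so V_A = 24.5 × 1828/2298 = 19.49 V.
Then V_B = V_A × (R3‖R_L)/(R2 + R3‖R_L) = 19.49 × 1025/1828 = 10.9 V.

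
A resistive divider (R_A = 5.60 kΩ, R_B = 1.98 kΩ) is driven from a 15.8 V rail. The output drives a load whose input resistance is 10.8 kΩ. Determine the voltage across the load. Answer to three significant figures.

V_out ≈ 3.63 V

The load sits in parallel with R_B: R_B‖R_L = (1.98 × 10.8) / (1.98 + 10.8) = 1.673 kΩ.
V_out = 15.8 × 1.673 / (5.60 + 1.673) = 15.8 × 1.673/7.273 = 3.63 V.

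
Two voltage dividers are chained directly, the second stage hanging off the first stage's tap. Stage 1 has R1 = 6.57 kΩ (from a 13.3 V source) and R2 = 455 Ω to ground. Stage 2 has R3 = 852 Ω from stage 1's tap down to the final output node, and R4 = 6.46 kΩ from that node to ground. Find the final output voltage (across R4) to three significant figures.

V_out ≈ 0.719 V

Stage 2 presents R3+R4 = 7312 Ω as a load on stage 1's tap.
Stage 1's lower leg becomes R2‖(R3+R4) = 428.3 Ω, so V_mid = 13.3 × 428.3/6998 = 0.8140 V.
Stage 2 is itself unloaded: V_out = V_mid × R4/(R3+R4) = 0.8140 × 6460/7312 = 0.719 V.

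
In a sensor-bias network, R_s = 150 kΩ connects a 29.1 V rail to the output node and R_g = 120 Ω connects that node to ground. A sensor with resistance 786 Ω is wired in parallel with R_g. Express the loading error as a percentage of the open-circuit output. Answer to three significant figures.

13.2 %

Unloaded V = 29.1 × 120/150100 = 0.023261 V.
Loaded: R_g‖R_L = 104.1 Ω, giving V = 29.1 × 104.1/150100 = 0.020183 V.
Drop = (0.023261 − 0.020183) / 0.023261 = 13.2 %.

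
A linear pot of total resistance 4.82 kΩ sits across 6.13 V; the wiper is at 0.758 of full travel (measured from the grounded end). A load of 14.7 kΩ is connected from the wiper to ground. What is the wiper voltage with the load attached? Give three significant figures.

The wiper splits the pot into (1−α)R = 1.166 kΩ above and αR = 3.654 kΩ below.
Lower section ‖ load = 2.926 kΩ.
V_wiper = 6.13 × 2.926/(1.166 + 2.926) = 4.38 V.

V ≈ 4.38 V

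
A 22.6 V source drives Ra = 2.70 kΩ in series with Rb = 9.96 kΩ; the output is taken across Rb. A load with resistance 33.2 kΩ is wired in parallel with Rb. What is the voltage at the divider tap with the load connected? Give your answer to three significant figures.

The load sits in parallel with Rb: Rb‖R_L = (9.96 × 33.2) / (9.96 + 33.2) = 7.662 kΩ.
V_out = 22.6 × 7.662 / (2.70 + 7.662) = 22.6 × 7.662/10.36 = 16.7 V.

V_out ≈ 16.7 V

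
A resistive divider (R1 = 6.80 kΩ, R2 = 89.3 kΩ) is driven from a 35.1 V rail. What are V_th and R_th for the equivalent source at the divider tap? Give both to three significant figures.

V_th = 32.6 V, R_th = 6.32 kΩ

V_th is the open-circuit tap voltage: 35.1 × 89.3/(6.80 + 89.3) = 32.6 V.
With the supply zeroed, R1 and R2 appear in parallel from the tap: R_th = R1‖R2 = (6.80 × 89.3)/96.10 = 6.32 kΩ.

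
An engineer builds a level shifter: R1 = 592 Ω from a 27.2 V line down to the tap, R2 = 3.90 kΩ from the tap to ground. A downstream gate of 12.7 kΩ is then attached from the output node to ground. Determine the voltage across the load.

V_out ≈ 22.7 V

The load sits in parallel with R2: R2‖R_L = (3900 × 12700) / (3900 + 12700) = 2984 Ω.
V_out = 27.2 × 2984 / (592 + 2984) = 27.2 × 2984/3576 = 22.7 V.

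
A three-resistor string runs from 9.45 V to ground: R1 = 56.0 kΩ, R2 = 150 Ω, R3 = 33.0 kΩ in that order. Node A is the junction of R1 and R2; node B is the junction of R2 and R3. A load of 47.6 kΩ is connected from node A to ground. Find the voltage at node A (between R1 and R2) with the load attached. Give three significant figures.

Below node A the series string R2+R3 = 33150 Ω sits in parallel with the 47600 Ω load: 19540 Ω.
V_A = 9.45 × 19540/(56000 + 19540) = 2.44 V.

V ≈ 2.44 V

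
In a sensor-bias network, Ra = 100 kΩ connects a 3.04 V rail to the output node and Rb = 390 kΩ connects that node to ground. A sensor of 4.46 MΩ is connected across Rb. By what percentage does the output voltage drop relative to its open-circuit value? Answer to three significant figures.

The divider's output (Thévenin) resistance is Ra‖Rb = 79.59 kΩ.
Fractional drop under load = R_th/(R_th + R_L) = 79.59 / (79.59 + 4460) = 0.01753.
So the output falls by 1.75 %.

1.75 %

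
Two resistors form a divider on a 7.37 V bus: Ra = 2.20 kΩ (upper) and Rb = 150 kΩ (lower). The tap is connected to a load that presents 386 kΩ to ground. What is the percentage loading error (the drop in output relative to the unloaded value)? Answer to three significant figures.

The divider's output (Thévenin) resistance is Ra‖Rb = 2.168 kΩ.
Fractional drop under load = R_th/(R_th + R_L) = 2.168 / (2.168 + 386) = 0.005586.
So the output falls by 0.559 %.

0.559 %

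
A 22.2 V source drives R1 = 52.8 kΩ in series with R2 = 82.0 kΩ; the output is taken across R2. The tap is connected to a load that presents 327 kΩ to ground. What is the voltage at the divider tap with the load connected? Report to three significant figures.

The load sits in parallel with R2: R2‖R_L = (82.0 × 327) / (82.0 + 327) = 65.56 kΩ.
V_out = 22.2 × 65.56 / (52.8 + 65.56) = 22.2 × 65.56/118.4 = 12.3 V.
(Unloaded it would have been 13.5 V.)

V_out ≈ 12.3 V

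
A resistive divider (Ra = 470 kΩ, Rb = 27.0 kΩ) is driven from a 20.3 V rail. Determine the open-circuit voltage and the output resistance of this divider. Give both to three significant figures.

V_th = 1.10 V, R_th = 25.5 kΩ

V_th is the open-circuit tap voltage: 20.3 × 27.0/(470 + 27.0) = 1.10 V.
With the supply zeroed, Ra and Rb appear in parallel from the tap: R_th = Ra‖Rb = (470 × 27.0)/497.0 = 25.5 kΩ.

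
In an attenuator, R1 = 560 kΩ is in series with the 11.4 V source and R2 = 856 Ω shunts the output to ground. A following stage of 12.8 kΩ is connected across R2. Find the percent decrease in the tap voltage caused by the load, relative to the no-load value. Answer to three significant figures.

6.26 %

The divider's output (Thévenin) resistance is R1‖R2 = 854.7 Ω.
Fractional drop under load = R_th/(R_th + R_L) = 854.7 / (854.7 + 12800) = 0.06259.
So the output falls by 6.26 %.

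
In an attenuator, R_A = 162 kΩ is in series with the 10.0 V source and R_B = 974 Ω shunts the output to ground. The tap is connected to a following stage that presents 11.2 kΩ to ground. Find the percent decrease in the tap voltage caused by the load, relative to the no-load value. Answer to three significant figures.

The divider's output (Thévenin) resistance is R_A‖R_B = 968.2 Ω.
Fractional drop under load = R_th/(R_th + R_L) = 968.2 / (968.2 + 11200) = 0.07957.
So the output falls by 7.96 %.

7.96 %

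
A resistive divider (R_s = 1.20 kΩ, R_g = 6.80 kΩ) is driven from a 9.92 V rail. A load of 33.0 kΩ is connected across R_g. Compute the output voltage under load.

V_out ≈ 8.18 V

The load sits in parallel with R_g: R_g‖R_L = (6.80 × 33.0) / (6.80 + 33.0) = 5.638 kΩ.
V_out = 9.92 × 5.638 / (1.20 + 5.638) = 9.92 × 5.638/6.838 = 8.18 V.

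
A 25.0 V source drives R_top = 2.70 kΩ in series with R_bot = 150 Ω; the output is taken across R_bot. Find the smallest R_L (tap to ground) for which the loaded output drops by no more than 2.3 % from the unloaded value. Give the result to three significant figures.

R_L(min) ≈ 6.04 kΩ

Output resistance R_th = R_top‖R_bot = (2700 × 150)/2850 = 142.1 Ω.
The fractional drop is R_th/(R_th + R_L); requiring this ≤ 0.0230 gives R_L ≥ R_th(1/0.0230 − 1) = 142.1 × 42.48 = 6.04 kΩ.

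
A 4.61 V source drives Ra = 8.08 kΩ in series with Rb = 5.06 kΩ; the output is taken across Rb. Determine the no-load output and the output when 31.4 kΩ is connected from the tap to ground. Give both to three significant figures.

Unloaded: 1.78 V; loaded: 1.62 V

Open-circuit: V = 4.61 × 5.06/(8.08 + 5.06) = 1.78 V.
With the load, Rb becomes Rb‖R_L = 4.358 kΩ, so V = 4.61 × 4.358/12.44 = 1.62 V.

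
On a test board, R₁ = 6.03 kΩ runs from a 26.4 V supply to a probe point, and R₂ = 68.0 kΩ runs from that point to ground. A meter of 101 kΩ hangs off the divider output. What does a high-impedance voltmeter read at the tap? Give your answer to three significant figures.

The load sits in parallel with R₂: R₂‖R_L = (68.0 × 101) / (68.0 + 101) = 40.64 kΩ.
V_out = 26.4 × 40.64 / (6.03 + 40.64) = 26.4 × 40.64/46.67 = 23.0 V.

V_out ≈ 23.0 V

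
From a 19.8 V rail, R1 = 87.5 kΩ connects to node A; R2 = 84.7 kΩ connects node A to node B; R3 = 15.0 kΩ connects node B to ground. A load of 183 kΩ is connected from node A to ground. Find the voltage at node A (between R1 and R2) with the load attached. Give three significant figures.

V ≈ 8.40 V

Below node A the series string R2+R3 = 99.70 kΩ sits in parallel with the 183 kΩ load: 64.54 kΩ.
V_A = 19.8 × 64.54/(87.5 + 64.54) = 8.40 V.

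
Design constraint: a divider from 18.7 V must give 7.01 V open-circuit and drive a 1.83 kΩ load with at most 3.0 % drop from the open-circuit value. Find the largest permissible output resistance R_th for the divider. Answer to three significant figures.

Loading drop = R_th/(R_th + R_L) ≤ 0.0300, so R_th ≤ R_L · ε/(1−ε) = 1.83 kΩ × 0.0300/0.9700 = 56.6 Ω.
(Any R1, R2 with R2/(R1+R2) = 0.375 and R1‖R2 ≤ 56.6 Ω will meet the spec.)

R_th ≤ 56.6 Ω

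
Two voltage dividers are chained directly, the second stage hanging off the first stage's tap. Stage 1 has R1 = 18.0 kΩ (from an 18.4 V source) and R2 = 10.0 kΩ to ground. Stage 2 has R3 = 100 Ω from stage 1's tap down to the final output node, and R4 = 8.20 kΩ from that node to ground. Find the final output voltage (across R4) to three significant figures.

Stage 2 presents R3+R4 = 8300 Ω as a load on stage 1's tap.
Stage 1's lower leg becomes R2‖(R3+R4) = 4536 Ω, so V_mid = 18.4 × 4536/22540 = 3.703 V.
Stage 2 is itself unloaded: V_out = V_mid × R4/(R3+R4) = 3.703 × 8200/8300 = 3.66 V.

V_out ≈ 3.66 V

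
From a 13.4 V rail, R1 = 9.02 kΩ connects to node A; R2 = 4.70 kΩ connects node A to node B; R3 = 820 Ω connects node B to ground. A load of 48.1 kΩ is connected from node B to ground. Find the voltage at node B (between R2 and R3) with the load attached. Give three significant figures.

V ≈ 0.744 V

At node B, R3 is in parallel with the load: R3‖R_L = 806.3 Ω.
Below node A the resistance is R2 + (R3‖R_L) = 5506 Ω, so V_A = 13.4 × 5506/14530 = 5.079 V.
Then V_B = V_A × (R3‖R_L)/(R2 + R3‖R_L) = 5.079 × 806.3/5506 = 0.744 V.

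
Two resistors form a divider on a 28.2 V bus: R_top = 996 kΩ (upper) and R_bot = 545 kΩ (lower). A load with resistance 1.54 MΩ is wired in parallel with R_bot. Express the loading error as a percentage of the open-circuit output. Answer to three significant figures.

18.6 %

The divider's output (Thévenin) resistance is R_top‖R_bot = 352.3 kΩ.
Fractional drop under load = R_th/(R_th + R_L) = 352.3 / (352.3 + 1540) = 0.1862.
So the output falls by 18.6 %.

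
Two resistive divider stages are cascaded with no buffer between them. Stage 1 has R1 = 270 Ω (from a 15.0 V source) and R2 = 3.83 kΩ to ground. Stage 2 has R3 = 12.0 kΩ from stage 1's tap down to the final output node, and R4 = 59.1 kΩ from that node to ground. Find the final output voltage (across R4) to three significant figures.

Stage 2 presents R3+R4 = 71100 Ω as a load on stage 1's tap.
Stage 1's lower leg becomes R2‖(R3+R4) = 3634 Ω, so V_mid = 15.0 × 3634/3904 = 13.96 V.
Stage 2 is itself unloaded: V_out = V_mid × R4/(R3+R4) = 13.96 × 59100/71100 = 11.6 V.

V_out ≈ 11.6 V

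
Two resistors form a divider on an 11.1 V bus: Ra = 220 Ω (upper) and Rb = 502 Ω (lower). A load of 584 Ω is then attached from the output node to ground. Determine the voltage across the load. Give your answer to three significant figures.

The load sits in parallel with Rb: Rb‖R_L = (502 × 584) / (502 + 584) = 270.0 Ω.
V_out = 11.1 × 270.0 / (220 + 270.0) = 11.1 × 270.0/490.0 = 6.12 V.

V_out ≈ 6.12 V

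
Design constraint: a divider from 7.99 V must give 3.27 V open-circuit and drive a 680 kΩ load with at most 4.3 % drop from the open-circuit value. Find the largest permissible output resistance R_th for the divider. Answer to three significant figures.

R_th ≤ 30.6 kΩ

Loading drop = R_th/(R_th + R_L) ≤ 0.0430, so R_th ≤ R_L · ε/(1−ε) = 680 kΩ × 0.0430/0.9570 = 30.6 kΩ.
(Any R1, R2 with R2/(R1+R2) = 0.409 and R1‖R2 ≤ 30.6 kΩ will meet the spec.)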